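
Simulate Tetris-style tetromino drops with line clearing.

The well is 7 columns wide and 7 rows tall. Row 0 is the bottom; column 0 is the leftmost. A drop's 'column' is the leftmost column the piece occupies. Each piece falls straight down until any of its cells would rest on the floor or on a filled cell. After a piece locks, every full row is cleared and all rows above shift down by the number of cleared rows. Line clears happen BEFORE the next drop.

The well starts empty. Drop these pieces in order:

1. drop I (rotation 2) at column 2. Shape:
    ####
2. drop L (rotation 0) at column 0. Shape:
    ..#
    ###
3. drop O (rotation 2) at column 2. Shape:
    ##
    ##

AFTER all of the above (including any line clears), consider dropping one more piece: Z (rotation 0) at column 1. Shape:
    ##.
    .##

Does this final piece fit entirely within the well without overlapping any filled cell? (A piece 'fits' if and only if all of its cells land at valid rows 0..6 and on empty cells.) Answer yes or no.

Drop 1: I rot2 at col 2 lands with bottom-row=0; cleared 0 line(s) (total 0); column heights now [0 0 1 1 1 1 0], max=1
Drop 2: L rot0 at col 0 lands with bottom-row=1; cleared 0 line(s) (total 0); column heights now [2 2 3 1 1 1 0], max=3
Drop 3: O rot2 at col 2 lands with bottom-row=3; cleared 0 line(s) (total 0); column heights now [2 2 5 5 1 1 0], max=5
Test piece Z rot0 at col 1 (width 3): heights before test = [2 2 5 5 1 1 0]; fits = True

Answer: yes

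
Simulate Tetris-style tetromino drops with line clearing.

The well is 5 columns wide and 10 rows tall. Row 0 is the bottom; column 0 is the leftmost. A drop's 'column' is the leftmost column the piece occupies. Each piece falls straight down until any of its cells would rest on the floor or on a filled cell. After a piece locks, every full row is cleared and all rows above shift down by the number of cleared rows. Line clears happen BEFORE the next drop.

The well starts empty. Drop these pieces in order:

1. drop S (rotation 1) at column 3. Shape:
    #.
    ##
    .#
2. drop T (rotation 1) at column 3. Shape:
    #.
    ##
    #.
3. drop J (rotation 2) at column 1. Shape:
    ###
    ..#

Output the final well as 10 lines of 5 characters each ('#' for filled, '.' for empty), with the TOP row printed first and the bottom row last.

Drop 1: S rot1 at col 3 lands with bottom-row=0; cleared 0 line(s) (total 0); column heights now [0 0 0 3 2], max=3
Drop 2: T rot1 at col 3 lands with bottom-row=3; cleared 0 line(s) (total 0); column heights now [0 0 0 6 5], max=6
Drop 3: J rot2 at col 1 lands with bottom-row=6; cleared 0 line(s) (total 0); column heights now [0 8 8 8 5], max=8

Answer: .....
.....
.###.
...#.
...#.
...##
...#.
...#.
...##
....#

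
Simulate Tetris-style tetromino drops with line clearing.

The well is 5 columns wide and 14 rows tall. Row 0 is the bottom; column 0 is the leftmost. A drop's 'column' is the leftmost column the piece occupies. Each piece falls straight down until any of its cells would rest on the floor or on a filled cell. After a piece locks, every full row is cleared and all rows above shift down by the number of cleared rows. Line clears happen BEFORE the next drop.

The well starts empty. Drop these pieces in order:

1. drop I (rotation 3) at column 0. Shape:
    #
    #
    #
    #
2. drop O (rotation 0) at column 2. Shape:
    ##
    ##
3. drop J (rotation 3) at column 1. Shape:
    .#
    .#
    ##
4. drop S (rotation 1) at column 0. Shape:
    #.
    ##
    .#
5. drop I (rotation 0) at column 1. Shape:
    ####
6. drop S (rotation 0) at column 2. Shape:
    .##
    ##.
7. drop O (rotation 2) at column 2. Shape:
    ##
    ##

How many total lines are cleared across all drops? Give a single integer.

Drop 1: I rot3 at col 0 lands with bottom-row=0; cleared 0 line(s) (total 0); column heights now [4 0 0 0 0], max=4
Drop 2: O rot0 at col 2 lands with bottom-row=0; cleared 0 line(s) (total 0); column heights now [4 0 2 2 0], max=4
Drop 3: J rot3 at col 1 lands with bottom-row=2; cleared 0 line(s) (total 0); column heights now [4 3 5 2 0], max=5
Drop 4: S rot1 at col 0 lands with bottom-row=3; cleared 0 line(s) (total 0); column heights now [6 5 5 2 0], max=6
Drop 5: I rot0 at col 1 lands with bottom-row=5; cleared 1 line(s) (total 1); column heights now [5 5 5 2 0], max=5
Drop 6: S rot0 at col 2 lands with bottom-row=5; cleared 0 line(s) (total 1); column heights now [5 5 6 7 7], max=7
Drop 7: O rot2 at col 2 lands with bottom-row=7; cleared 0 line(s) (total 1); column heights now [5 5 9 9 7], max=9

Answer: 1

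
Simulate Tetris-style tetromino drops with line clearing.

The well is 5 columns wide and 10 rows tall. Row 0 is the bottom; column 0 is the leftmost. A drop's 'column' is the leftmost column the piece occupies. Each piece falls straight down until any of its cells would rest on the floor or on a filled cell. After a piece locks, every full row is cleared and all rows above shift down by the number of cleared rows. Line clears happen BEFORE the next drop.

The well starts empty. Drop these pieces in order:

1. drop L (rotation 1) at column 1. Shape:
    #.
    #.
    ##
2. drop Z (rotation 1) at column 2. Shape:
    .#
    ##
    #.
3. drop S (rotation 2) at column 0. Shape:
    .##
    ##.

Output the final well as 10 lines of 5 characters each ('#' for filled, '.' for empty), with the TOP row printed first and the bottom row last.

Answer: .....
.....
.....
.....
.....
.##..
##.#.
.###.
.##..
.##..

Derivation:
Drop 1: L rot1 at col 1 lands with bottom-row=0; cleared 0 line(s) (total 0); column heights now [0 3 1 0 0], max=3
Drop 2: Z rot1 at col 2 lands with bottom-row=1; cleared 0 line(s) (total 0); column heights now [0 3 3 4 0], max=4
Drop 3: S rot2 at col 0 lands with bottom-row=3; cleared 0 line(s) (total 0); column heights now [4 5 5 4 0], max=5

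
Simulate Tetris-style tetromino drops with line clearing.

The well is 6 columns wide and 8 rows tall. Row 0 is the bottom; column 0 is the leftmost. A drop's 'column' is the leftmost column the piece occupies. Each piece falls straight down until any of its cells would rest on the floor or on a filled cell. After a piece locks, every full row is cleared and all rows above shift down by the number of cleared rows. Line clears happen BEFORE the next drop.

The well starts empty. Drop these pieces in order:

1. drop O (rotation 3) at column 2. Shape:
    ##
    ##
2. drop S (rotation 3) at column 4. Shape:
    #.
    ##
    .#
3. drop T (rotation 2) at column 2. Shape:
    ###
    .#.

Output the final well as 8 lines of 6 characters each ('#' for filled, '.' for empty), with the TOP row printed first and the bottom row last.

Drop 1: O rot3 at col 2 lands with bottom-row=0; cleared 0 line(s) (total 0); column heights now [0 0 2 2 0 0], max=2
Drop 2: S rot3 at col 4 lands with bottom-row=0; cleared 0 line(s) (total 0); column heights now [0 0 2 2 3 2], max=3
Drop 3: T rot2 at col 2 lands with bottom-row=2; cleared 0 line(s) (total 0); column heights now [0 0 4 4 4 2], max=4

Answer: ......
......
......
......
..###.
...##.
..####
..##.#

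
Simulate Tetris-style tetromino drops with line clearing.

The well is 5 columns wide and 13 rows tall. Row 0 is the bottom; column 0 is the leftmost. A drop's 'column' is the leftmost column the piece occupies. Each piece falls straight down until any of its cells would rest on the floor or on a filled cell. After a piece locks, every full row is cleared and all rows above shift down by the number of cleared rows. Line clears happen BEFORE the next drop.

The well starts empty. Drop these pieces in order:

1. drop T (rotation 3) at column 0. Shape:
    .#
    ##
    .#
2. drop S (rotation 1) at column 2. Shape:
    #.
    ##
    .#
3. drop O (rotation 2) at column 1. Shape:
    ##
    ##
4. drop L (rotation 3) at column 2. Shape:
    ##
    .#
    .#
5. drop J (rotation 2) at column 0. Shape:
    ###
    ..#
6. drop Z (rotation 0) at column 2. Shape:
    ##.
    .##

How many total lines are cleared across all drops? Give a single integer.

Drop 1: T rot3 at col 0 lands with bottom-row=0; cleared 0 line(s) (total 0); column heights now [2 3 0 0 0], max=3
Drop 2: S rot1 at col 2 lands with bottom-row=0; cleared 0 line(s) (total 0); column heights now [2 3 3 2 0], max=3
Drop 3: O rot2 at col 1 lands with bottom-row=3; cleared 0 line(s) (total 0); column heights now [2 5 5 2 0], max=5
Drop 4: L rot3 at col 2 lands with bottom-row=3; cleared 0 line(s) (total 0); column heights now [2 5 6 6 0], max=6
Drop 5: J rot2 at col 0 lands with bottom-row=6; cleared 0 line(s) (total 0); column heights now [8 8 8 6 0], max=8
Drop 6: Z rot0 at col 2 lands with bottom-row=7; cleared 1 line(s) (total 1); column heights now [2 5 8 8 0], max=8

Answer: 1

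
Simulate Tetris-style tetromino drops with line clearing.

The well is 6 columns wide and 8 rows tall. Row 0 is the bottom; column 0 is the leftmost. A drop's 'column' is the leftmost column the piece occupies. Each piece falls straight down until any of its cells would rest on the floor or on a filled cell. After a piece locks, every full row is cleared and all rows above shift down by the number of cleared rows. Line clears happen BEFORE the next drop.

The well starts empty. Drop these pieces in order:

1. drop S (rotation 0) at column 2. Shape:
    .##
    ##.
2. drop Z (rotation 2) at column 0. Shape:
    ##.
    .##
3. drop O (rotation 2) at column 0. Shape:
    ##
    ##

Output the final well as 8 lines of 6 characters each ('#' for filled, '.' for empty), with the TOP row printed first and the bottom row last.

Drop 1: S rot0 at col 2 lands with bottom-row=0; cleared 0 line(s) (total 0); column heights now [0 0 1 2 2 0], max=2
Drop 2: Z rot2 at col 0 lands with bottom-row=1; cleared 0 line(s) (total 0); column heights now [3 3 2 2 2 0], max=3
Drop 3: O rot2 at col 0 lands with bottom-row=3; cleared 0 line(s) (total 0); column heights now [5 5 2 2 2 0], max=5

Answer: ......
......
......
##....
##....
##....
.####.
..##..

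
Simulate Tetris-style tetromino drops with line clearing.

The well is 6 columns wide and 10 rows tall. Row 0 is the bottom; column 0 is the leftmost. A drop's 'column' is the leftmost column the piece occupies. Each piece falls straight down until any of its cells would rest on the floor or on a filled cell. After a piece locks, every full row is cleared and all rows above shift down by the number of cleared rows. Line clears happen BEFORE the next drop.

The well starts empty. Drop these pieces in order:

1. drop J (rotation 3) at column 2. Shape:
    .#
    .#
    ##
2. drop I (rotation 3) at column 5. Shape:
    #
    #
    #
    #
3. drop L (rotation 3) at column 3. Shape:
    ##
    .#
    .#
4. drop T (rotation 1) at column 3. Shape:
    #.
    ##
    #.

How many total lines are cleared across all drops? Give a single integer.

Answer: 0

Derivation:
Drop 1: J rot3 at col 2 lands with bottom-row=0; cleared 0 line(s) (total 0); column heights now [0 0 1 3 0 0], max=3
Drop 2: I rot3 at col 5 lands with bottom-row=0; cleared 0 line(s) (total 0); column heights now [0 0 1 3 0 4], max=4
Drop 3: L rot3 at col 3 lands with bottom-row=1; cleared 0 line(s) (total 0); column heights now [0 0 1 4 4 4], max=4
Drop 4: T rot1 at col 3 lands with bottom-row=4; cleared 0 line(s) (total 0); column heights now [0 0 1 7 6 4], max=7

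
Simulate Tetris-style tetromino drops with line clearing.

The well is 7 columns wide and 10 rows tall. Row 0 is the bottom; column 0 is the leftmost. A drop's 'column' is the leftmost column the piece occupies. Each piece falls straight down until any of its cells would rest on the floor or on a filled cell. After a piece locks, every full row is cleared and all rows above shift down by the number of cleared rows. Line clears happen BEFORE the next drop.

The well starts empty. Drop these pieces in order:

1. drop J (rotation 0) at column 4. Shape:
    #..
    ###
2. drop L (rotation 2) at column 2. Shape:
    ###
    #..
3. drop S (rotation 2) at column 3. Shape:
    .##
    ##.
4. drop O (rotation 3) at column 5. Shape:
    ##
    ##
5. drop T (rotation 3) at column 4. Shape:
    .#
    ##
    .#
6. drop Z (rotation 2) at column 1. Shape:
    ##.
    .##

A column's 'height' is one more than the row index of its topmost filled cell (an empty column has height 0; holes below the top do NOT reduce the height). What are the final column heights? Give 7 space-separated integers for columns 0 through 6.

Answer: 0 6 6 5 9 10 7

Derivation:
Drop 1: J rot0 at col 4 lands with bottom-row=0; cleared 0 line(s) (total 0); column heights now [0 0 0 0 2 1 1], max=2
Drop 2: L rot2 at col 2 lands with bottom-row=1; cleared 0 line(s) (total 0); column heights now [0 0 3 3 3 1 1], max=3
Drop 3: S rot2 at col 3 lands with bottom-row=3; cleared 0 line(s) (total 0); column heights now [0 0 3 4 5 5 1], max=5
Drop 4: O rot3 at col 5 lands with bottom-row=5; cleared 0 line(s) (total 0); column heights now [0 0 3 4 5 7 7], max=7
Drop 5: T rot3 at col 4 lands with bottom-row=7; cleared 0 line(s) (total 0); column heights now [0 0 3 4 9 10 7], max=10
Drop 6: Z rot2 at col 1 lands with bottom-row=4; cleared 0 line(s) (total 0); column heights now [0 6 6 5 9 10 7], max=10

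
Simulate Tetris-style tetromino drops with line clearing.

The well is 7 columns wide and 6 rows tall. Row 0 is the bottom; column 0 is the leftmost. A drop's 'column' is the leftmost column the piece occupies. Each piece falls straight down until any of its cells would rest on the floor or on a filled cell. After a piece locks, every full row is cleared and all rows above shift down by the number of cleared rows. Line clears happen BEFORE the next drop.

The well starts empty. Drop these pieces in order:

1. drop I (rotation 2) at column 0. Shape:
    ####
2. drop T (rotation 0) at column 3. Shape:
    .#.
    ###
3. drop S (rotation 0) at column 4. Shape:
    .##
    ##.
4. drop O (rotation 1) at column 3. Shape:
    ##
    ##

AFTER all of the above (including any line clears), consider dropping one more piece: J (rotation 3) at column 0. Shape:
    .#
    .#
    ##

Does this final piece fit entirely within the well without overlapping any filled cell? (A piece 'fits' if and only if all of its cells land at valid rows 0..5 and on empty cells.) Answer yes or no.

Answer: yes

Derivation:
Drop 1: I rot2 at col 0 lands with bottom-row=0; cleared 0 line(s) (total 0); column heights now [1 1 1 1 0 0 0], max=1
Drop 2: T rot0 at col 3 lands with bottom-row=1; cleared 0 line(s) (total 0); column heights now [1 1 1 2 3 2 0], max=3
Drop 3: S rot0 at col 4 lands with bottom-row=3; cleared 0 line(s) (total 0); column heights now [1 1 1 2 4 5 5], max=5
Drop 4: O rot1 at col 3 lands with bottom-row=4; cleared 0 line(s) (total 0); column heights now [1 1 1 6 6 5 5], max=6
Test piece J rot3 at col 0 (width 2): heights before test = [1 1 1 6 6 5 5]; fits = True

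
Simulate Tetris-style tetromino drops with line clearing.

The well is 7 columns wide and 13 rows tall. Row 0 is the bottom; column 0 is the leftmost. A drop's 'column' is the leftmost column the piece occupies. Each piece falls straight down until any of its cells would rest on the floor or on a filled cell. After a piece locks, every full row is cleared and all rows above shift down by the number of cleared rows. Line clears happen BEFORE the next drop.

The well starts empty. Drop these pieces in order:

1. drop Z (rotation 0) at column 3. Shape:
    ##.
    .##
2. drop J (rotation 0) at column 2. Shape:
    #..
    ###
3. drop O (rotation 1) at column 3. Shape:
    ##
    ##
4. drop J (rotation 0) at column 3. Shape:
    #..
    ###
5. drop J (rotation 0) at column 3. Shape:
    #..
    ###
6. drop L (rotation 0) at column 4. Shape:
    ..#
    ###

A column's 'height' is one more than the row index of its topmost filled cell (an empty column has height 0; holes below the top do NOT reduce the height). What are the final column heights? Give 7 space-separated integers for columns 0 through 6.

Drop 1: Z rot0 at col 3 lands with bottom-row=0; cleared 0 line(s) (total 0); column heights now [0 0 0 2 2 1 0], max=2
Drop 2: J rot0 at col 2 lands with bottom-row=2; cleared 0 line(s) (total 0); column heights now [0 0 4 3 3 1 0], max=4
Drop 3: O rot1 at col 3 lands with bottom-row=3; cleared 0 line(s) (total 0); column heights now [0 0 4 5 5 1 0], max=5
Drop 4: J rot0 at col 3 lands with bottom-row=5; cleared 0 line(s) (total 0); column heights now [0 0 4 7 6 6 0], max=7
Drop 5: J rot0 at col 3 lands with bottom-row=7; cleared 0 line(s) (total 0); column heights now [0 0 4 9 8 8 0], max=9
Drop 6: L rot0 at col 4 lands with bottom-row=8; cleared 0 line(s) (total 0); column heights now [0 0 4 9 9 9 10], max=10

Answer: 0 0 4 9 9 9 10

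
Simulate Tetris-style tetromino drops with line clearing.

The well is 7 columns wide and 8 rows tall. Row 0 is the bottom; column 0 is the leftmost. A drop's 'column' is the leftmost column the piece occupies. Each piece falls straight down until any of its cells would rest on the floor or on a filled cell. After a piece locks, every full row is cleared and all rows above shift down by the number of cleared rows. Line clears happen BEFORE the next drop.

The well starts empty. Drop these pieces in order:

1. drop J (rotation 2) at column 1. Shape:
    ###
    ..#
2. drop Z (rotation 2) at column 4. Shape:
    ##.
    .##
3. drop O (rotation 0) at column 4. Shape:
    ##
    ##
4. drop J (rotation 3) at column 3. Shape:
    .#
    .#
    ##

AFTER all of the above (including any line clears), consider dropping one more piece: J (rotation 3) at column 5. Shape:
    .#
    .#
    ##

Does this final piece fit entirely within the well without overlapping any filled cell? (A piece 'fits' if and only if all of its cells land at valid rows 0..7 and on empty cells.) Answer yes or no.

Answer: yes

Derivation:
Drop 1: J rot2 at col 1 lands with bottom-row=0; cleared 0 line(s) (total 0); column heights now [0 2 2 2 0 0 0], max=2
Drop 2: Z rot2 at col 4 lands with bottom-row=0; cleared 0 line(s) (total 0); column heights now [0 2 2 2 2 2 1], max=2
Drop 3: O rot0 at col 4 lands with bottom-row=2; cleared 0 line(s) (total 0); column heights now [0 2 2 2 4 4 1], max=4
Drop 4: J rot3 at col 3 lands with bottom-row=4; cleared 0 line(s) (total 0); column heights now [0 2 2 5 7 4 1], max=7
Test piece J rot3 at col 5 (width 2): heights before test = [0 2 2 5 7 4 1]; fits = True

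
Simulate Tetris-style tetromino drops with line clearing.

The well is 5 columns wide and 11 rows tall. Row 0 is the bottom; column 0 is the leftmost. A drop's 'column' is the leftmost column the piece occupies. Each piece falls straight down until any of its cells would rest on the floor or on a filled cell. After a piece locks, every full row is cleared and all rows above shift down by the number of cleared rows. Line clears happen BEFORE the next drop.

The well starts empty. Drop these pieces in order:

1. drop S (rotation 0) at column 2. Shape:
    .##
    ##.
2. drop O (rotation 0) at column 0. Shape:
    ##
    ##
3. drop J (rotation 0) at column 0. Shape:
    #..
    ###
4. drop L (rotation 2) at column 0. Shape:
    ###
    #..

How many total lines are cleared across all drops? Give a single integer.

Drop 1: S rot0 at col 2 lands with bottom-row=0; cleared 0 line(s) (total 0); column heights now [0 0 1 2 2], max=2
Drop 2: O rot0 at col 0 lands with bottom-row=0; cleared 0 line(s) (total 0); column heights now [2 2 1 2 2], max=2
Drop 3: J rot0 at col 0 lands with bottom-row=2; cleared 0 line(s) (total 0); column heights now [4 3 3 2 2], max=4
Drop 4: L rot2 at col 0 lands with bottom-row=4; cleared 0 line(s) (total 0); column heights now [6 6 6 2 2], max=6

Answer: 0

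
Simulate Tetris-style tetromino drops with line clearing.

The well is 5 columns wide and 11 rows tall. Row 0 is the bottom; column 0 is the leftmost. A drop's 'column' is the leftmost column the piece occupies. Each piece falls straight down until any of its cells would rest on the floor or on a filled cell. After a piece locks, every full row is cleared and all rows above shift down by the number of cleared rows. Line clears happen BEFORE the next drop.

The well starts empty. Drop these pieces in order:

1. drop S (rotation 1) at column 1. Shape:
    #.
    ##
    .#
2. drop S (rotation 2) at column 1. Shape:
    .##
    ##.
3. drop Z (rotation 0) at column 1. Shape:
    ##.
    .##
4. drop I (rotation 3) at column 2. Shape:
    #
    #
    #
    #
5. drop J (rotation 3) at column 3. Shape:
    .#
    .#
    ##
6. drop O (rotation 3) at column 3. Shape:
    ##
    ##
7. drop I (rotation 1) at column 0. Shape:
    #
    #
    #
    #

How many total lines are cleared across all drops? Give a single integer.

Answer: 0

Derivation:
Drop 1: S rot1 at col 1 lands with bottom-row=0; cleared 0 line(s) (total 0); column heights now [0 3 2 0 0], max=3
Drop 2: S rot2 at col 1 lands with bottom-row=3; cleared 0 line(s) (total 0); column heights now [0 4 5 5 0], max=5
Drop 3: Z rot0 at col 1 lands with bottom-row=5; cleared 0 line(s) (total 0); column heights now [0 7 7 6 0], max=7
Drop 4: I rot3 at col 2 lands with bottom-row=7; cleared 0 line(s) (total 0); column heights now [0 7 11 6 0], max=11
Drop 5: J rot3 at col 3 lands with bottom-row=6; cleared 0 line(s) (total 0); column heights now [0 7 11 7 9], max=11
Drop 6: O rot3 at col 3 lands with bottom-row=9; cleared 0 line(s) (total 0); column heights now [0 7 11 11 11], max=11
Drop 7: I rot1 at col 0 lands with bottom-row=0; cleared 0 line(s) (total 0); column heights now [4 7 11 11 11], max=11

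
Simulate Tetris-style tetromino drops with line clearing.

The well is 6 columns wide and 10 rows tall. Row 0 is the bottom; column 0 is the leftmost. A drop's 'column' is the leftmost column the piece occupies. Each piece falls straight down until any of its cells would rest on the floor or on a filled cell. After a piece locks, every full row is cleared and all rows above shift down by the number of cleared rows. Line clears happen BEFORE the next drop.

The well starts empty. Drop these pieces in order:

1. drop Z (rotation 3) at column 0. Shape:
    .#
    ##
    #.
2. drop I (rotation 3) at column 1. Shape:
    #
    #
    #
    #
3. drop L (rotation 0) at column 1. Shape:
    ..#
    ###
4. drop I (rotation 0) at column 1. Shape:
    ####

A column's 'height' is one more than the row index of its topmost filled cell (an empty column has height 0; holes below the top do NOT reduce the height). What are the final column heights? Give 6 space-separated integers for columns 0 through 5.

Answer: 2 10 10 10 10 0

Derivation:
Drop 1: Z rot3 at col 0 lands with bottom-row=0; cleared 0 line(s) (total 0); column heights now [2 3 0 0 0 0], max=3
Drop 2: I rot3 at col 1 lands with bottom-row=3; cleared 0 line(s) (total 0); column heights now [2 7 0 0 0 0], max=7
Drop 3: L rot0 at col 1 lands with bottom-row=7; cleared 0 line(s) (total 0); column heights now [2 8 8 9 0 0], max=9
Drop 4: I rot0 at col 1 lands with bottom-row=9; cleared 0 line(s) (total 0); column heights now [2 10 10 10 10 0], max=10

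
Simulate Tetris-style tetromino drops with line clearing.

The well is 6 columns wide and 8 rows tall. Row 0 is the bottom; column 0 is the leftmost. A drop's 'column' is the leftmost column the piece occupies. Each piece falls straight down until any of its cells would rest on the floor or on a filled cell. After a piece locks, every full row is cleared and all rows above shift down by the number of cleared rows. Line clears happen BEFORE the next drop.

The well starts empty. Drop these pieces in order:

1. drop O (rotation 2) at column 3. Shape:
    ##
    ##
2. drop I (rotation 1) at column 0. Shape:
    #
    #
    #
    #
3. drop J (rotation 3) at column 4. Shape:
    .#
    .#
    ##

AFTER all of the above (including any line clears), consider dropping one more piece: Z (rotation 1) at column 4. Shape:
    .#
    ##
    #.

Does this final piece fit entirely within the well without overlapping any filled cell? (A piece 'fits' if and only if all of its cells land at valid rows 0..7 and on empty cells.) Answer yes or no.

Answer: yes

Derivation:
Drop 1: O rot2 at col 3 lands with bottom-row=0; cleared 0 line(s) (total 0); column heights now [0 0 0 2 2 0], max=2
Drop 2: I rot1 at col 0 lands with bottom-row=0; cleared 0 line(s) (total 0); column heights now [4 0 0 2 2 0], max=4
Drop 3: J rot3 at col 4 lands with bottom-row=2; cleared 0 line(s) (total 0); column heights now [4 0 0 2 3 5], max=5
Test piece Z rot1 at col 4 (width 2): heights before test = [4 0 0 2 3 5]; fits = True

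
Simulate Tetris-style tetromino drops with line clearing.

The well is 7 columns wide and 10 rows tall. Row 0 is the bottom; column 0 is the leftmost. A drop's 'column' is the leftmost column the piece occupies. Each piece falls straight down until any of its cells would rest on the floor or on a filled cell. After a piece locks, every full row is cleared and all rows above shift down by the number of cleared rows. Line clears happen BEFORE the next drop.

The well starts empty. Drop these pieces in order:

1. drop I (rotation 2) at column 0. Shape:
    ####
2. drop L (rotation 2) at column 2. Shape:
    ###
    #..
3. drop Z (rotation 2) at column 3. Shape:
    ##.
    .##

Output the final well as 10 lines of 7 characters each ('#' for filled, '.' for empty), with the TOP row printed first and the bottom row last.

Drop 1: I rot2 at col 0 lands with bottom-row=0; cleared 0 line(s) (total 0); column heights now [1 1 1 1 0 0 0], max=1
Drop 2: L rot2 at col 2 lands with bottom-row=1; cleared 0 line(s) (total 0); column heights now [1 1 3 3 3 0 0], max=3
Drop 3: Z rot2 at col 3 lands with bottom-row=3; cleared 0 line(s) (total 0); column heights now [1 1 3 5 5 4 0], max=5

Answer: .......
.......
.......
.......
.......
...##..
....##.
..###..
..#....
####...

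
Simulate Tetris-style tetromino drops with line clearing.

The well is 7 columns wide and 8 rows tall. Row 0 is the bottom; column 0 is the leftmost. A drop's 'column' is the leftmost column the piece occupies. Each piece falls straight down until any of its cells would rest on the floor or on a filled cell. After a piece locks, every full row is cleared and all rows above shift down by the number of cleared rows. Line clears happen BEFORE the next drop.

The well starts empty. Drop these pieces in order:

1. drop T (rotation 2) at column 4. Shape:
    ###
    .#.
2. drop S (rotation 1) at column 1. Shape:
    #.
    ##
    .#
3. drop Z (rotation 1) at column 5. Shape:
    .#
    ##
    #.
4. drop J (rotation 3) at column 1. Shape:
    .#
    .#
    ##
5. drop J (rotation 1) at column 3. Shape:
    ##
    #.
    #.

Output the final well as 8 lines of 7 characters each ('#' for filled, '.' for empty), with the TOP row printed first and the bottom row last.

Drop 1: T rot2 at col 4 lands with bottom-row=0; cleared 0 line(s) (total 0); column heights now [0 0 0 0 2 2 2], max=2
Drop 2: S rot1 at col 1 lands with bottom-row=0; cleared 0 line(s) (total 0); column heights now [0 3 2 0 2 2 2], max=3
Drop 3: Z rot1 at col 5 lands with bottom-row=2; cleared 0 line(s) (total 0); column heights now [0 3 2 0 2 4 5], max=5
Drop 4: J rot3 at col 1 lands with bottom-row=3; cleared 0 line(s) (total 0); column heights now [0 4 6 0 2 4 5], max=6
Drop 5: J rot1 at col 3 lands with bottom-row=0; cleared 0 line(s) (total 0); column heights now [0 4 6 3 3 4 5], max=6

Answer: .......
.......
..#....
..#...#
.##..##
.#.###.
.######
..##.#.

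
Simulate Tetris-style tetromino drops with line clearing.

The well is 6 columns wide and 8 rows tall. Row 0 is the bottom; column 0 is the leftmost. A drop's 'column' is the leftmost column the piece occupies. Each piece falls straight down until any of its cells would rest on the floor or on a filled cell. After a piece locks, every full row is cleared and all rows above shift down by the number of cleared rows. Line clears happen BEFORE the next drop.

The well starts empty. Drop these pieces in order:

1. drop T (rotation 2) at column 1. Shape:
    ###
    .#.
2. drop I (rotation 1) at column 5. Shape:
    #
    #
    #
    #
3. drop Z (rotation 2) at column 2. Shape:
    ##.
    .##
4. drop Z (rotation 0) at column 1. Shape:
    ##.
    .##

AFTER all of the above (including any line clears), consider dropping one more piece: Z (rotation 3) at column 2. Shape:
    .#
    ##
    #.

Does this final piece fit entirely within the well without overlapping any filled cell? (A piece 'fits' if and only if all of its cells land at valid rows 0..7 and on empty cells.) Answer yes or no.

Drop 1: T rot2 at col 1 lands with bottom-row=0; cleared 0 line(s) (total 0); column heights now [0 2 2 2 0 0], max=2
Drop 2: I rot1 at col 5 lands with bottom-row=0; cleared 0 line(s) (total 0); column heights now [0 2 2 2 0 4], max=4
Drop 3: Z rot2 at col 2 lands with bottom-row=2; cleared 0 line(s) (total 0); column heights now [0 2 4 4 3 4], max=4
Drop 4: Z rot0 at col 1 lands with bottom-row=4; cleared 0 line(s) (total 0); column heights now [0 6 6 5 3 4], max=6
Test piece Z rot3 at col 2 (width 2): heights before test = [0 6 6 5 3 4]; fits = False

Answer: no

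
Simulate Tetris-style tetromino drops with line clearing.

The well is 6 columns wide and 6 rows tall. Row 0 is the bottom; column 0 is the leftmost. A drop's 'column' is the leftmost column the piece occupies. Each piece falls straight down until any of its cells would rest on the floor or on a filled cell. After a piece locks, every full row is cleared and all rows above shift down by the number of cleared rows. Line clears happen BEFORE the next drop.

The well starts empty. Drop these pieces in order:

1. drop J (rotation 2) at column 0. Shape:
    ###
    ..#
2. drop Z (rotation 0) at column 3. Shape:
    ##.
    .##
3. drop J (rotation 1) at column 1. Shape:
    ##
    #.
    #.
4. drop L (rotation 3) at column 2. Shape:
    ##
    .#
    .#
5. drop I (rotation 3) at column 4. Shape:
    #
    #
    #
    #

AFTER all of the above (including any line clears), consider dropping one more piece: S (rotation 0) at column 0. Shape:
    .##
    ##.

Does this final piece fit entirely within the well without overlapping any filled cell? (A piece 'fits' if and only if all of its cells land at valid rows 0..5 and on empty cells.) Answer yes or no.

Answer: no

Derivation:
Drop 1: J rot2 at col 0 lands with bottom-row=0; cleared 0 line(s) (total 0); column heights now [2 2 2 0 0 0], max=2
Drop 2: Z rot0 at col 3 lands with bottom-row=0; cleared 0 line(s) (total 0); column heights now [2 2 2 2 2 1], max=2
Drop 3: J rot1 at col 1 lands with bottom-row=2; cleared 0 line(s) (total 0); column heights now [2 5 5 2 2 1], max=5
Drop 4: L rot3 at col 2 lands with bottom-row=3; cleared 0 line(s) (total 0); column heights now [2 5 6 6 2 1], max=6
Drop 5: I rot3 at col 4 lands with bottom-row=2; cleared 0 line(s) (total 0); column heights now [2 5 6 6 6 1], max=6
Test piece S rot0 at col 0 (width 3): heights before test = [2 5 6 6 6 1]; fits = False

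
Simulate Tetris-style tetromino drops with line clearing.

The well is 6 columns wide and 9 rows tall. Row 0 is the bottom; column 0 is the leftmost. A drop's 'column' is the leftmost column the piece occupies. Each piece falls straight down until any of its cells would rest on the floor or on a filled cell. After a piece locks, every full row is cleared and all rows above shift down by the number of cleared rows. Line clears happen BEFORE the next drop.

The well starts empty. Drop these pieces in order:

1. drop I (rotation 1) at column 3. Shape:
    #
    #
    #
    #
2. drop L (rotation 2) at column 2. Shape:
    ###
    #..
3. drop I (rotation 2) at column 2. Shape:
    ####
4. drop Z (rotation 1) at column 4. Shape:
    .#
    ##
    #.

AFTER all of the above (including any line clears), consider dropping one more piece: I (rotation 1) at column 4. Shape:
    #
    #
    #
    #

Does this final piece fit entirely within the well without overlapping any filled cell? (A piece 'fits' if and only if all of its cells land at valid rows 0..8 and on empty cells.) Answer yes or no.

Drop 1: I rot1 at col 3 lands with bottom-row=0; cleared 0 line(s) (total 0); column heights now [0 0 0 4 0 0], max=4
Drop 2: L rot2 at col 2 lands with bottom-row=3; cleared 0 line(s) (total 0); column heights now [0 0 5 5 5 0], max=5
Drop 3: I rot2 at col 2 lands with bottom-row=5; cleared 0 line(s) (total 0); column heights now [0 0 6 6 6 6], max=6
Drop 4: Z rot1 at col 4 lands with bottom-row=6; cleared 0 line(s) (total 0); column heights now [0 0 6 6 8 9], max=9
Test piece I rot1 at col 4 (width 1): heights before test = [0 0 6 6 8 9]; fits = False

Answer: no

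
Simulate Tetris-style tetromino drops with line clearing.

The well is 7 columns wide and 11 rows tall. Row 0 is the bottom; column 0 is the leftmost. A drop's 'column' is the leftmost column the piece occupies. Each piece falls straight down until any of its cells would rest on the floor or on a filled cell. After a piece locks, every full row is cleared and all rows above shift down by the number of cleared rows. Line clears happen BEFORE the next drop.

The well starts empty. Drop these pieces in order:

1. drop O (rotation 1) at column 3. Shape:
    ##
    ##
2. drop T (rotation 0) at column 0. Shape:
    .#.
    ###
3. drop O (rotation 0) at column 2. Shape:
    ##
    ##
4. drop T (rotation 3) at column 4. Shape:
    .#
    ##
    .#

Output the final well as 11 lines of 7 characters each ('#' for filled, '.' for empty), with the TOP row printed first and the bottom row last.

Drop 1: O rot1 at col 3 lands with bottom-row=0; cleared 0 line(s) (total 0); column heights now [0 0 0 2 2 0 0], max=2
Drop 2: T rot0 at col 0 lands with bottom-row=0; cleared 0 line(s) (total 0); column heights now [1 2 1 2 2 0 0], max=2
Drop 3: O rot0 at col 2 lands with bottom-row=2; cleared 0 line(s) (total 0); column heights now [1 2 4 4 2 0 0], max=4
Drop 4: T rot3 at col 4 lands with bottom-row=1; cleared 0 line(s) (total 0); column heights now [1 2 4 4 3 4 0], max=4

Answer: .......
.......
.......
.......
.......
.......
.......
..##.#.
..####.
.#.###.
#####..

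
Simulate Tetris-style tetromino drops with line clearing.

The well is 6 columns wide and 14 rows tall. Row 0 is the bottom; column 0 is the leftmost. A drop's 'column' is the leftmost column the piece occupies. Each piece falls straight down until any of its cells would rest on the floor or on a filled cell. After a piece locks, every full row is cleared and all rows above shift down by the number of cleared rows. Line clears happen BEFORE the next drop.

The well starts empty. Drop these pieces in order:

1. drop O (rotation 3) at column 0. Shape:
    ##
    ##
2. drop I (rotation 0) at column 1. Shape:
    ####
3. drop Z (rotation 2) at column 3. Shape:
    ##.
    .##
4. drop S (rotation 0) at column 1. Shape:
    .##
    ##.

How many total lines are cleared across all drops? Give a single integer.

Answer: 0

Derivation:
Drop 1: O rot3 at col 0 lands with bottom-row=0; cleared 0 line(s) (total 0); column heights now [2 2 0 0 0 0], max=2
Drop 2: I rot0 at col 1 lands with bottom-row=2; cleared 0 line(s) (total 0); column heights now [2 3 3 3 3 0], max=3
Drop 3: Z rot2 at col 3 lands with bottom-row=3; cleared 0 line(s) (total 0); column heights now [2 3 3 5 5 4], max=5
Drop 4: S rot0 at col 1 lands with bottom-row=4; cleared 0 line(s) (total 0); column heights now [2 5 6 6 5 4], max=6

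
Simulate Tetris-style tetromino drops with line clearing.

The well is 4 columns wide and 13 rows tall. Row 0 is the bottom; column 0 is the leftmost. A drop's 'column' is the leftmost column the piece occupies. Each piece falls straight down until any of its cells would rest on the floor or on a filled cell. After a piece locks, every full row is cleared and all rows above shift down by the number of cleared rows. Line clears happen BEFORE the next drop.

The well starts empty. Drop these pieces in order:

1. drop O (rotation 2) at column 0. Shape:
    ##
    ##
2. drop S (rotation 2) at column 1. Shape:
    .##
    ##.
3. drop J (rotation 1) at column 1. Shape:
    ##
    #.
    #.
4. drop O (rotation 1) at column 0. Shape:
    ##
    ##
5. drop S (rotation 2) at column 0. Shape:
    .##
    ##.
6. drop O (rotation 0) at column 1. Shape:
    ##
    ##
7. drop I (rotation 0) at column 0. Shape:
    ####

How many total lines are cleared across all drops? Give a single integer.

Drop 1: O rot2 at col 0 lands with bottom-row=0; cleared 0 line(s) (total 0); column heights now [2 2 0 0], max=2
Drop 2: S rot2 at col 1 lands with bottom-row=2; cleared 0 line(s) (total 0); column heights now [2 3 4 4], max=4
Drop 3: J rot1 at col 1 lands with bottom-row=3; cleared 0 line(s) (total 0); column heights now [2 6 6 4], max=6
Drop 4: O rot1 at col 0 lands with bottom-row=6; cleared 0 line(s) (total 0); column heights now [8 8 6 4], max=8
Drop 5: S rot2 at col 0 lands with bottom-row=8; cleared 0 line(s) (total 0); column heights now [9 10 10 4], max=10
Drop 6: O rot0 at col 1 lands with bottom-row=10; cleared 0 line(s) (total 0); column heights now [9 12 12 4], max=12
Drop 7: I rot0 at col 0 lands with bottom-row=12; cleared 1 line(s) (total 1); column heights now [9 12 12 4], max=12

Answer: 1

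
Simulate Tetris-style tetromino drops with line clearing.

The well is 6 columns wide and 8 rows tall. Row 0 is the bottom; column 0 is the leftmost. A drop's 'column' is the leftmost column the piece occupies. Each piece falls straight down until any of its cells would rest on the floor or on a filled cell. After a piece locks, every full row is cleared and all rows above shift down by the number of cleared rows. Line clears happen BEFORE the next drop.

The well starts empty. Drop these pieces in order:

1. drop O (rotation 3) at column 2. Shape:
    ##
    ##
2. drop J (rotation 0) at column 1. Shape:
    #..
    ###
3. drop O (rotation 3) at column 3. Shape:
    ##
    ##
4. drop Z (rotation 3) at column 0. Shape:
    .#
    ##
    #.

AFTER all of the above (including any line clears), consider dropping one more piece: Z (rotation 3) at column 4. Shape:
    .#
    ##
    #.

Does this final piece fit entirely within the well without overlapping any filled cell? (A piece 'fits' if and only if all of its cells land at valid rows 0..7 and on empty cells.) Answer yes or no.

Answer: yes

Derivation:
Drop 1: O rot3 at col 2 lands with bottom-row=0; cleared 0 line(s) (total 0); column heights now [0 0 2 2 0 0], max=2
Drop 2: J rot0 at col 1 lands with bottom-row=2; cleared 0 line(s) (total 0); column heights now [0 4 3 3 0 0], max=4
Drop 3: O rot3 at col 3 lands with bottom-row=3; cleared 0 line(s) (total 0); column heights now [0 4 3 5 5 0], max=5
Drop 4: Z rot3 at col 0 lands with bottom-row=3; cleared 0 line(s) (total 0); column heights now [5 6 3 5 5 0], max=6
Test piece Z rot3 at col 4 (width 2): heights before test = [5 6 3 5 5 0]; fits = True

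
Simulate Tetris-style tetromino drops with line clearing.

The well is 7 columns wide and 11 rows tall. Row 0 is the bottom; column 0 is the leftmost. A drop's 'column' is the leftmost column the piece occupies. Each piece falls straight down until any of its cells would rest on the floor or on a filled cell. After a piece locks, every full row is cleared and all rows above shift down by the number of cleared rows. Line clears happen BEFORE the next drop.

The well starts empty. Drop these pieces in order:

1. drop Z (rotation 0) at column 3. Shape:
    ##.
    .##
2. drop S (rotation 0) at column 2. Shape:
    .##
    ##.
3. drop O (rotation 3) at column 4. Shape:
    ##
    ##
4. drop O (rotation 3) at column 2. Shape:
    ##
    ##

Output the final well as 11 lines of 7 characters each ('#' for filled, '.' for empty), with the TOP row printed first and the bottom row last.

Answer: .......
.......
.......
.......
.......
..####.
..####.
...##..
..##...
...##..
....##.

Derivation:
Drop 1: Z rot0 at col 3 lands with bottom-row=0; cleared 0 line(s) (total 0); column heights now [0 0 0 2 2 1 0], max=2
Drop 2: S rot0 at col 2 lands with bottom-row=2; cleared 0 line(s) (total 0); column heights now [0 0 3 4 4 1 0], max=4
Drop 3: O rot3 at col 4 lands with bottom-row=4; cleared 0 line(s) (total 0); column heights now [0 0 3 4 6 6 0], max=6
Drop 4: O rot3 at col 2 lands with bottom-row=4; cleared 0 line(s) (total 0); column heights now [0 0 6 6 6 6 0], max=6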